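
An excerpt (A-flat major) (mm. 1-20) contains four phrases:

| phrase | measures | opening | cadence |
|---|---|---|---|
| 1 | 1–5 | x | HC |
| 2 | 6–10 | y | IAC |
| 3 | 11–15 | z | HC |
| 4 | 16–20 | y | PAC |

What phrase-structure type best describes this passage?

contrasting double period

Four phrases in two halves: the first half (mm. 1–10) ends with an imperfect authentic cadence, the second (bars 11–20) with a perfect authentic cadence — a large antecedent–consequent pair, i.e. a double period.
Phrase 3 begins with different material from phrase 1, making it contrasting.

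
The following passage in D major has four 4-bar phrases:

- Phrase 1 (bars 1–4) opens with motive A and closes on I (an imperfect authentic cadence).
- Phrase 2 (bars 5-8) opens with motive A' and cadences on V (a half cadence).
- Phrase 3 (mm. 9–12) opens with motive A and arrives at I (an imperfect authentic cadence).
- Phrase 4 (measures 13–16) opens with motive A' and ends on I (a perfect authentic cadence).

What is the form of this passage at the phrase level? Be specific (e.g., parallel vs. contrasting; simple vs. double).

Four phrases in two halves: the first half (measures 1-8) ends with a half cadence, the second (mm. 9–16) with a perfect authentic cadence — a large antecedent–consequent pair, i.e. a double period.
Phrase 3 begins with the same material as phrase 1, making it parallel.

parallel double period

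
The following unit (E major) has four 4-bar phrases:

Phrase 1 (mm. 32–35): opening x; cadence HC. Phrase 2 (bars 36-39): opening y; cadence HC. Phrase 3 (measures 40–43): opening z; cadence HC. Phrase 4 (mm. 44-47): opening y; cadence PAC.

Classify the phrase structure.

Four phrases in two halves: the first half (mm. 32–39) ends with a half cadence, the second (mm. 40–47) with a perfect authentic cadence — a large antecedent–consequent pair, i.e. a double period.
Phrase 3 begins with different material from phrase 1, making it contrasting.

contrasting double period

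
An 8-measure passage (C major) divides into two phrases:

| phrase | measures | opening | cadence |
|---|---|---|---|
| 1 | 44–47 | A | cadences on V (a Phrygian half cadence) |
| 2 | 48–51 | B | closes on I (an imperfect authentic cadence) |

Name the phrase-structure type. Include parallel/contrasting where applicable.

contrasting period

Phrase 1 ends with a Phrygian half cadence (weaker) and phrase 2 with an imperfect authentic cadence (stronger): antecedent + consequent = a period.
The two phrases open with different material (A / B), so the period is contrasting.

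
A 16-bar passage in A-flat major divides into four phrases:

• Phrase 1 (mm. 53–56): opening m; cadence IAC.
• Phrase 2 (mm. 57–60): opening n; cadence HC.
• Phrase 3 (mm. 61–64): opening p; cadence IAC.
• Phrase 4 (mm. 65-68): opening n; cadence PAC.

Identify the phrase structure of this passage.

contrasting double period

Four phrases in two halves: the first half (bars 53-60) ends with a half cadence, the second (bars 61-68) with a perfect authentic cadence — a large antecedent–consequent pair, i.e. a double period.
Phrase 3 begins with different material from phrase 1, making it contrasting.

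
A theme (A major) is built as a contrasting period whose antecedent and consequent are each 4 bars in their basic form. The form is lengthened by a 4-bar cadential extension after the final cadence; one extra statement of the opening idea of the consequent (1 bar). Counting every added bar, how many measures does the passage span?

Basic contrasting period: 4 + 4 = 8 bars.
8 (basic form) + 4 (cadential extension) + 1 (extra statement) = 13.

13 measures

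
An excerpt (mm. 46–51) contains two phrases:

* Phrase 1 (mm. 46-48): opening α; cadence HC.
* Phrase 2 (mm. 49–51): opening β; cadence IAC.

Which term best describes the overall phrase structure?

Phrase 1 ends with a half cadence (weaker) and phrase 2 with an imperfect authentic cadence (stronger): antecedent + consequent = a period.
The two phrases open with different material (α / β), so the period is contrasting.

contrasting period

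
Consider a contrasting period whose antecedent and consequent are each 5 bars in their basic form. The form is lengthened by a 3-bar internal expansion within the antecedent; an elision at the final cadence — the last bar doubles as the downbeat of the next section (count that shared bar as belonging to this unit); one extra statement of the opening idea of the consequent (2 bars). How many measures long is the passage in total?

15 measures

Basic contrasting period: 5 + 5 = 10 bars.
10 (basic form) + 3 (internal expansion) + 2 (extra statement) = 15.
The elision shares a bar with the next section but does not change this unit's count.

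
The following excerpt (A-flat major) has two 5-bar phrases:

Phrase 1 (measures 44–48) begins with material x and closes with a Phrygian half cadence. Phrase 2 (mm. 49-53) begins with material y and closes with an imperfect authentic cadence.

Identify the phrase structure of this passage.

contrasting period

Phrase 1 ends with a Phrygian half cadence (weaker) and phrase 2 with an imperfect authentic cadence (stronger): antecedent + consequent = a period.
The two phrases open with different material (x / y), so the period is contrasting.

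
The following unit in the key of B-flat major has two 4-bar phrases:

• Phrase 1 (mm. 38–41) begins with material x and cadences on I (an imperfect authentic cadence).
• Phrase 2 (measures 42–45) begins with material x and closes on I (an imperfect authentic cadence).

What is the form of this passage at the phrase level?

repeated phrase

Both phrases have the same opening (x) and the same cadence (imperfect authentic cadence): the second is a restatement, not a consequent, so this is a repeated phrase rather than a period.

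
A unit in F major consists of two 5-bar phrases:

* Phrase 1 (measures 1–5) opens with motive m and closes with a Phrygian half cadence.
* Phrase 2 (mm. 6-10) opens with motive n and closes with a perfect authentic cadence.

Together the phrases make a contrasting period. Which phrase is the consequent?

phrase 2

The phrase ending with the weaker cadence (Phrygian half cadence) is the antecedent; the one ending more conclusively (perfect authentic cadence) is the consequent. The consequent is phrase 2.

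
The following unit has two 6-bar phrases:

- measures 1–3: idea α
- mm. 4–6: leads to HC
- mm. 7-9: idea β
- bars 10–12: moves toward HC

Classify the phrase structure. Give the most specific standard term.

phrase group

The second phrase closes with a half cadence, which is not stronger than the first phrase's half cadence; without a weak→strong cadential pair there is no antecedent–consequent relationship, so this is a phrase group rather than a period.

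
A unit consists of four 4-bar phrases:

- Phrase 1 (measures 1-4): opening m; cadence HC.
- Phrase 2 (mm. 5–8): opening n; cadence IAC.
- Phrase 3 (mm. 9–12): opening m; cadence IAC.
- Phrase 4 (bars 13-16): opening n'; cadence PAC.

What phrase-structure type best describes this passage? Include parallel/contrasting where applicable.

parallel double period

Four phrases in two halves: the first half (mm. 1-8) ends with an imperfect authentic cadence, the second (measures 9–16) with a perfect authentic cadence — a large antecedent–consequent pair, i.e. a double period.
Phrase 3 begins with the same material as phrase 1, making it parallel.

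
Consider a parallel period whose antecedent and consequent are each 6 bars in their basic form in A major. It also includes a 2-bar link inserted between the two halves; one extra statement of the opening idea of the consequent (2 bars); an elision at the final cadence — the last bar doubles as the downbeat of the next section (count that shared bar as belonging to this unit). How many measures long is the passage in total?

16 measures

Basic parallel period: 6 + 6 = 12 bars.
12 (basic form) + 2 (link) + 2 (extra statement) = 16.
The elision shares a bar with the next section but does not change this unit's count.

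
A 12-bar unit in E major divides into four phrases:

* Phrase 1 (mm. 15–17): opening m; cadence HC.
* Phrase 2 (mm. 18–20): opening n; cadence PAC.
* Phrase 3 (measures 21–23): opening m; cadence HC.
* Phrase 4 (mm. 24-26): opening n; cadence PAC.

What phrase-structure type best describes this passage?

repeated period

The cadence pattern HC–PAC–HC–PAC is weak–strong twice, and phrases 3–4 restate phrases 1–2: a period heard twice, not a double period (which would end weakly at phrase 2).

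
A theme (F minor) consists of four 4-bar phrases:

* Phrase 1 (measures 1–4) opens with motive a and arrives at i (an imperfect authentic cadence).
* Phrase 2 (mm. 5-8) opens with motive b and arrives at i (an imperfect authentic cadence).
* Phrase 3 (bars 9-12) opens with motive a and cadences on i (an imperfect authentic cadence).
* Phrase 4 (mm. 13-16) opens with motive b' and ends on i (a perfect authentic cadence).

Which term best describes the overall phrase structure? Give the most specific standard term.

Four phrases in two halves: the first half (mm. 1-8) ends with an imperfect authentic cadence, the second (mm. 9-16) with a perfect authentic cadence — a large antecedent–consequent pair, i.e. a double period.
Phrase 3 begins with the same material as phrase 1, making it parallel.

parallel double period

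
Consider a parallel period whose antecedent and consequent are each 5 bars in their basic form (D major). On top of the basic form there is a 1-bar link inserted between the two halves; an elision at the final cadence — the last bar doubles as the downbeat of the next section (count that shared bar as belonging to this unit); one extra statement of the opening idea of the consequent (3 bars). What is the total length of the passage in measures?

Basic parallel period: 5 + 5 = 10 bars.
10 (basic form) + 1 (link) + 3 (extra statement) = 14.
The elision shares a bar with the next section but does not change this unit's count.

14 measures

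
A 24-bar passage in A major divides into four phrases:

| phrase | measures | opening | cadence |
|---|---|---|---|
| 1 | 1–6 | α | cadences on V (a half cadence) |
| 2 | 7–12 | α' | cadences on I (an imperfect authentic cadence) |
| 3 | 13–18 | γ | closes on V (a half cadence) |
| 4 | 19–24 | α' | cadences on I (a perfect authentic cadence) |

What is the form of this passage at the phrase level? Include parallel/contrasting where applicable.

contrasting double period

Four phrases in two halves: the first half (mm. 1–12) ends with an imperfect authentic cadence, the second (mm. 13-24) with a perfect authentic cadence — a large antecedent–consequent pair, i.e. a double period.
Phrase 3 begins with different material from phrase 1, making it contrasting.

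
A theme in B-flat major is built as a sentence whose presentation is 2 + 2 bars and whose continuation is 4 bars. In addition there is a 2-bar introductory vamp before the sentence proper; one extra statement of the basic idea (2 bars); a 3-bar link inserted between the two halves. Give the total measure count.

15 measures

Basic sentence: 2 + 2 + 4 = 8 bars.
8 (basic form) + 2 (introduction) + 2 (extra statement) + 3 (link) = 15.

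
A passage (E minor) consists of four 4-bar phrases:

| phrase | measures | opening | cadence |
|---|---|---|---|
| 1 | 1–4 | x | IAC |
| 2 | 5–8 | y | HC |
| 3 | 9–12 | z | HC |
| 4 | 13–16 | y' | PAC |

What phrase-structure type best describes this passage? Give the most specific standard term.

Four phrases in two halves: the first half (bars 1–8) ends with a half cadence, the second (mm. 9–16) with a perfect authentic cadence — a large antecedent–consequent pair, i.e. a double period.
Phrase 3 begins with different material from phrase 1, making it contrasting.

contrasting double period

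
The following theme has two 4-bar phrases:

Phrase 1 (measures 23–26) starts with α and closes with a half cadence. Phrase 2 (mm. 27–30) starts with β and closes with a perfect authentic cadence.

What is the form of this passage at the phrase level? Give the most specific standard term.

contrasting period

Phrase 1 ends with a half cadence (weaker) and phrase 2 with a perfect authentic cadence (stronger): antecedent + consequent = a period.
The two phrases open with different material (α / β), so the period is contrasting.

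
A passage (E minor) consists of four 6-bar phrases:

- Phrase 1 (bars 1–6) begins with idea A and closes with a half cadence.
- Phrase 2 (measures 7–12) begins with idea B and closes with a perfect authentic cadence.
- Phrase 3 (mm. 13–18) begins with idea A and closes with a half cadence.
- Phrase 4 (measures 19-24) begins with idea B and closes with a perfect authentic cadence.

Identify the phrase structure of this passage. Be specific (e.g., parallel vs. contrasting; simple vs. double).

The cadence pattern HC–PAC–HC–PAC is weak–strong twice, and phrases 3–4 restate phrases 1–2: a period heard twice, not a double period (which would end weakly at phrase 2).

repeated period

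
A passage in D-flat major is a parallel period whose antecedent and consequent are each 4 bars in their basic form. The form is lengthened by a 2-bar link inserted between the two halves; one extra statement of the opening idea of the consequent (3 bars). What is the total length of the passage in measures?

Basic parallel period: 4 + 4 = 8 bars.
8 (basic form) + 2 (link) + 3 (extra statement) = 13.

13 measures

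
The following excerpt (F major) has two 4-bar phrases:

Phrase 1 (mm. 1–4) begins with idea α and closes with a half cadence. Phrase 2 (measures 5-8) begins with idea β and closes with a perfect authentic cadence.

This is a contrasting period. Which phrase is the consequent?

phrase 2

The phrase ending with the weaker cadence (half cadence) is the antecedent; the one ending more conclusively (perfect authentic cadence) is the consequent. The consequent is phrase 2.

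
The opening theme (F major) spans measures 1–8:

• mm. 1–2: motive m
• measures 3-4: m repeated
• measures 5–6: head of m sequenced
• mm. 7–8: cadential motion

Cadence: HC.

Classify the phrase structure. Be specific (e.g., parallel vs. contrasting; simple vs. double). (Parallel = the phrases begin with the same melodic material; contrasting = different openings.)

Basic idea (mm. 1–2) + its repetition (mm. 3-4) form the presentation; fragmentation and cadence (mm. 5-8) form the continuation — the 8-bar whole is a sentence.

sentence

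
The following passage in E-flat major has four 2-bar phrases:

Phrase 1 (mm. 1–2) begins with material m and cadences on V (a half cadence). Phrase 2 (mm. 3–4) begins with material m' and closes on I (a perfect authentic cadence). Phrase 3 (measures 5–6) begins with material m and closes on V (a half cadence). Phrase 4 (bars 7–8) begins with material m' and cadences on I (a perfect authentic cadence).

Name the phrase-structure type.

repeated period

The cadence pattern HC–PAC–HC–PAC is weak–strong twice, and phrases 3–4 restate phrases 1–2: a period heard twice, not a double period (which would end weakly at phrase 2).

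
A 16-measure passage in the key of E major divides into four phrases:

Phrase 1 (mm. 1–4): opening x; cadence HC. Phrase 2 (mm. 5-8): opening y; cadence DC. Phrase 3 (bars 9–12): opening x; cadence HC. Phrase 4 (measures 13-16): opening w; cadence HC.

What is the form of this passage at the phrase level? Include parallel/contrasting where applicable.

Phrase 4 ends with a half cadence, no stronger than phrase 2's deceptive cadence, so the four phrases do not form a double period; nor do phrases 3–4 duplicate 1–2, so it is not a repeated period. With no phrase reaching a conclusive cadence, the passage is a phrase group.

phrase group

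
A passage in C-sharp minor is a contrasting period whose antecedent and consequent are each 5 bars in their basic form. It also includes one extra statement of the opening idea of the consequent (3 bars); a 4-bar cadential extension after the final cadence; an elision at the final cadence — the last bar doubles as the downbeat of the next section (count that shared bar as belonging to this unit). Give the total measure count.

Basic contrasting period: 5 + 5 = 10 bars.
10 (basic form) + 3 (extra statement) + 4 (cadential extension) = 17.
The elision shares a bar with the next section but does not change this unit's count.

17 measures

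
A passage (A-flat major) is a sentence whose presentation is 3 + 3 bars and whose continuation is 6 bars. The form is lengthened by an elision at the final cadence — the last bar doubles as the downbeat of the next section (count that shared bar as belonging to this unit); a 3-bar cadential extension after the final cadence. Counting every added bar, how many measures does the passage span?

Basic sentence: 3 + 3 + 6 = 12 bars.
12 (basic form) + 3 (cadential extension) = 15.
The elision shares a bar with the next section but does not change this unit's count.

15 measures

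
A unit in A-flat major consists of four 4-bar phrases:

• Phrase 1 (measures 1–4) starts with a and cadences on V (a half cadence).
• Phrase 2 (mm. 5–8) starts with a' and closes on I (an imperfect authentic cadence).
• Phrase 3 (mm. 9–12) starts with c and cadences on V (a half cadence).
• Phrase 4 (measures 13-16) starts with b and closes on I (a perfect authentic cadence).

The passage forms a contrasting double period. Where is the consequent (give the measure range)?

measures 9–16

In a double period the four phrases pair into a large antecedent (phrases 1–2, ending imperfect authentic cadence) and a large consequent (phrases 3–4, ending perfect authentic cadence). The consequent spans bars 9–16.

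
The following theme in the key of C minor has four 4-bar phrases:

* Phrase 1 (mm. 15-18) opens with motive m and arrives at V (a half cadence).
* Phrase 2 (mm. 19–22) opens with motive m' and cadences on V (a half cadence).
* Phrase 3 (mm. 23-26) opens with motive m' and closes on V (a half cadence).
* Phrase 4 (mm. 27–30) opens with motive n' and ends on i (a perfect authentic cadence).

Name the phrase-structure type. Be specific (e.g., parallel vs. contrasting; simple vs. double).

Four phrases in two halves: the first half (mm. 15–22) ends with a half cadence, the second (measures 23-30) with a perfect authentic cadence — a large antecedent–consequent pair, i.e. a double period.
Phrase 3 begins with the same material as phrase 1, making it parallel.

parallel double period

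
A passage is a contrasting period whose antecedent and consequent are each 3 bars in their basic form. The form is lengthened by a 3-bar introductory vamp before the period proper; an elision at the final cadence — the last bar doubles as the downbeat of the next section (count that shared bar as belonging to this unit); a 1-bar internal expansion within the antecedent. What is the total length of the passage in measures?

10 measures

Basic contrasting period: 3 + 3 = 6 bars.
6 (basic form) + 3 (introduction) + 1 (internal expansion) = 10.
The elision shares a bar with the next section but does not change this unit's count.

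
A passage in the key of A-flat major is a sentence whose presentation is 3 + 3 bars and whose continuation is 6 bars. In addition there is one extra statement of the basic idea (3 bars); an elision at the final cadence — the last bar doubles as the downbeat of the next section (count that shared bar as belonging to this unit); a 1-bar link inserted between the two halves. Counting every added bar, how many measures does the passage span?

16 measures

Basic sentence: 3 + 3 + 6 = 12 bars.
12 (basic form) + 3 (extra statement) + 1 (link) = 16.
The elision shares a bar with the next section but does not change this unit's count.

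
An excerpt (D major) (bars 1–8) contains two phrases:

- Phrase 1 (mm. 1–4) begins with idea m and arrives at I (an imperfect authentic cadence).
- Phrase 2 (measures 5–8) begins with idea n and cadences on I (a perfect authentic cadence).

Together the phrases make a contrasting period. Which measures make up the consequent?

measures 5–8

The phrase ending with the weaker cadence (imperfect authentic cadence) is the antecedent; the one ending more conclusively (perfect authentic cadence) is the consequent. The consequent is measures 5–8.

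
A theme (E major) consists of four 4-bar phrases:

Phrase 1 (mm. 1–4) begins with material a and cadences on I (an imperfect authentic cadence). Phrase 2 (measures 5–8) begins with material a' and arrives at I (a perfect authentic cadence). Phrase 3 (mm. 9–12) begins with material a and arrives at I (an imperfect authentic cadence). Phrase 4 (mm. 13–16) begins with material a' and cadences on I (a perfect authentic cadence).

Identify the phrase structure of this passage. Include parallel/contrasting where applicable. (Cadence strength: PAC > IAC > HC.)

repeated period

The cadence pattern IAC–PAC–IAC–PAC is weak–strong twice, and phrases 3–4 restate phrases 1–2: a period heard twice, not a double period (which would end weakly at phrase 2).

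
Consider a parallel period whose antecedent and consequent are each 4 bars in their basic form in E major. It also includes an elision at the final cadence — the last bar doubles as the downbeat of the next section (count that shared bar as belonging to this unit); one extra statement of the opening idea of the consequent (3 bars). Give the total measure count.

11 measures

Basic parallel period: 4 + 4 = 8 bars.
8 (basic form) + 3 (extra statement) = 11.
The elision shares a bar with the next section but does not change this unit's count.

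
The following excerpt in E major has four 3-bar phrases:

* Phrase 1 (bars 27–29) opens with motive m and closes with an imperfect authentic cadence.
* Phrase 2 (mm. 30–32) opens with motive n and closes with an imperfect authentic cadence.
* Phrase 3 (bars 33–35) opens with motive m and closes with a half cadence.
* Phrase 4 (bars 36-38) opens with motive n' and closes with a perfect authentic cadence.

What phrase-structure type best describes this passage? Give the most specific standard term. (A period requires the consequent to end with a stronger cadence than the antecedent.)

Four phrases in two halves: the first half (mm. 27-32) ends with an imperfect authentic cadence, the second (measures 33-38) with a perfect authentic cadence — a large antecedent–consequent pair, i.e. a double period.
Phrase 3 begins with the same material as phrase 1, making it parallel.

parallel double period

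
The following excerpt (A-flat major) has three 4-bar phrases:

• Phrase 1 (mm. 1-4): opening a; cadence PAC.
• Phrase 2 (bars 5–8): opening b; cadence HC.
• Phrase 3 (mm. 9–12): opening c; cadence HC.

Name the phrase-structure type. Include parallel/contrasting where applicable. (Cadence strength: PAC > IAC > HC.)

The final phrase closes with a half cadence, which is not stronger than the preceding half cadence; the 3 phrases lack an overall antecedent–consequent design and so form a phrase group.

phrase group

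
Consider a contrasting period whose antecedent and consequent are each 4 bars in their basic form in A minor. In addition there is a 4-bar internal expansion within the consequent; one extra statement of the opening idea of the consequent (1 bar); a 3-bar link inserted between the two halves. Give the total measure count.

Basic contrasting period: 4 + 4 = 8 bars.
8 (basic form) + 4 (internal expansion) + 1 (extra statement) + 3 (link) = 16.

16 measures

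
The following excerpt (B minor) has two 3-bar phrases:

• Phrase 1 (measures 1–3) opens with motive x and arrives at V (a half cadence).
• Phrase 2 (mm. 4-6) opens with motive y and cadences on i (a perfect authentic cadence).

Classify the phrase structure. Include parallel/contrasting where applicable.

Phrase 1 ends with a half cadence (weaker) and phrase 2 with a perfect authentic cadence (stronger): antecedent + consequent = a period.
The two phrases open with different material (x / y), so the period is contrasting.

contrasting period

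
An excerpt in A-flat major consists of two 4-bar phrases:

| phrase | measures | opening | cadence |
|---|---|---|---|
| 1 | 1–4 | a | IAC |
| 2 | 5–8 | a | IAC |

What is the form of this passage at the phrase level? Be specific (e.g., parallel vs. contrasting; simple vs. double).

Both phrases have the same opening (a) and the same cadence (imperfect authentic cadence): the second is a restatement, not a consequent, so this is a repeated phrase rather than a period.

repeated phrase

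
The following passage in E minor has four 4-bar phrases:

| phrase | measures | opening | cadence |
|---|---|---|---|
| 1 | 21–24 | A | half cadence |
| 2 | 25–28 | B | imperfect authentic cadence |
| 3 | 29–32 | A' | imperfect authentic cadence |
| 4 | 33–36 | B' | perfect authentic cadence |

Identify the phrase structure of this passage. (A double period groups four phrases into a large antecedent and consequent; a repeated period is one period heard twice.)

Four phrases in two halves: the first half (measures 21–28) ends with an imperfect authentic cadence, the second (mm. 29-36) with a perfect authentic cadence — a large antecedent–consequent pair, i.e. a double period.
Phrase 3 begins with the same material as phrase 1, making it parallel.

parallel double period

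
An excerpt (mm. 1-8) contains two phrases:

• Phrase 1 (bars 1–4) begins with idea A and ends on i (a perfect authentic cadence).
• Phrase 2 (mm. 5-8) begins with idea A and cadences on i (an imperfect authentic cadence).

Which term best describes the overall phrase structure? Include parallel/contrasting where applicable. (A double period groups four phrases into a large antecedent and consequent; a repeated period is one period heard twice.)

phrase group

The second phrase closes with an imperfect authentic cadence, which is not stronger than the first phrase's perfect authentic cadence; without a weak→strong cadential pair there is no antecedent–consequent relationship, so this is a phrase group rather than a period.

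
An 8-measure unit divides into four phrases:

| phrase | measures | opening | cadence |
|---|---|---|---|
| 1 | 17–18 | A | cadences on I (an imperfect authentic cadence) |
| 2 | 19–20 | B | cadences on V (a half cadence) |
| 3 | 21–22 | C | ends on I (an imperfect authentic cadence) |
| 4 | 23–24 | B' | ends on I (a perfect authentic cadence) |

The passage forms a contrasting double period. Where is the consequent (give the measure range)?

measures 21–24

In a double period the four phrases pair into a large antecedent (phrases 1–2, ending half cadence) and a large consequent (phrases 3–4, ending perfect authentic cadence). The consequent spans mm. 21–24.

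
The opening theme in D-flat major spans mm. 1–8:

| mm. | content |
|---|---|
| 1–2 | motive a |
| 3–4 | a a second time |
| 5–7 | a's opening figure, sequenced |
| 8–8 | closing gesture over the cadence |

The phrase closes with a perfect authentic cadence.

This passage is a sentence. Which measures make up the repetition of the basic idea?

The presentation of a sentence is the basic idea (mm. 1–2) plus its repetition (mm. 3–4); the repetition of the basic idea is therefore mm. 3–4.

measures 3–4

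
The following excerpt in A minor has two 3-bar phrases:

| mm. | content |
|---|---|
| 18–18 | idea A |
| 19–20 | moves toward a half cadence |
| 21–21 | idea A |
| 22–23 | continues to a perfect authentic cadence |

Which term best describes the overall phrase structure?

parallel period

Phrase 1 ends with a half cadence (weaker) and phrase 2 with a perfect authentic cadence (stronger): antecedent + consequent = a period.
The two phrases open with the same material (A / A), so the period is parallel.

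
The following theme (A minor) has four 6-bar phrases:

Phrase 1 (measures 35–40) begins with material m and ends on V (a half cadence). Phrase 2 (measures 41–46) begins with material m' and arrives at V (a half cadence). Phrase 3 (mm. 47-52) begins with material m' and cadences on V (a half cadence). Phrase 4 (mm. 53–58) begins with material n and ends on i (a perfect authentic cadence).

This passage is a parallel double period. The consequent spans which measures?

In a double period the four phrases pair into a large antecedent (phrases 1–2, ending half cadence) and a large consequent (phrases 3–4, ending perfect authentic cadence). The consequent spans mm. 47-58.

measures 47–58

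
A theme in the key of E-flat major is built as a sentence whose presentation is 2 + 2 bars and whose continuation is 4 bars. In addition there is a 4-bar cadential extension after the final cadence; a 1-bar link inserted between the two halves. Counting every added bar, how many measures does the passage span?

13 measures

Basic sentence: 2 + 2 + 4 = 8 bars.
8 (basic form) + 4 (cadential extension) + 1 (link) = 13.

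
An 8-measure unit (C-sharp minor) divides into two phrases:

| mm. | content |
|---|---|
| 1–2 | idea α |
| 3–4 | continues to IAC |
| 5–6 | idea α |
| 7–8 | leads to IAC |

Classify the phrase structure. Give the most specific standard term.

Both phrases have the same opening (α) and the same cadence (imperfect authentic cadence): the second is a restatement, not a consequent, so this is a repeated phrase rather than a period.

repeated phrase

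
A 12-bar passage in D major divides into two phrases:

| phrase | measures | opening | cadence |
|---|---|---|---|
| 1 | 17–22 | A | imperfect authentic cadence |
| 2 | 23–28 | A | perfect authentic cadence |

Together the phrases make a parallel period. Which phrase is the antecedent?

The phrase ending with the weaker cadence (imperfect authentic cadence) is the antecedent; the one ending more conclusively (perfect authentic cadence) is the consequent. The antecedent is phrase 1.

phrase 1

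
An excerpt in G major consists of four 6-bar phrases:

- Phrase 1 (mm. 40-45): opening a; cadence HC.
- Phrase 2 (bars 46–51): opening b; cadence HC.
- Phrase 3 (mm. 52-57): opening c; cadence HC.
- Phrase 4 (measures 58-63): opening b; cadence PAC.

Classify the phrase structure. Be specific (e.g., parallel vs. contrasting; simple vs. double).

Four phrases in two halves: the first half (mm. 40–51) ends with a half cadence, the second (measures 52–63) with a perfect authentic cadence — a large antecedent–consequent pair, i.e. a double period.
Phrase 3 begins with different material from phrase 1, making it contrasting.

contrasting double period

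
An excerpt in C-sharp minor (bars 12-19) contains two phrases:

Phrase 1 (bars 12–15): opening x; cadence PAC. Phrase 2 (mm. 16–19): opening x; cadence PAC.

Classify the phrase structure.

Both phrases have the same opening (x) and the same cadence (perfect authentic cadence): the second is a restatement, not a consequent, so this is a repeated phrase rather than a period.

repeated phrase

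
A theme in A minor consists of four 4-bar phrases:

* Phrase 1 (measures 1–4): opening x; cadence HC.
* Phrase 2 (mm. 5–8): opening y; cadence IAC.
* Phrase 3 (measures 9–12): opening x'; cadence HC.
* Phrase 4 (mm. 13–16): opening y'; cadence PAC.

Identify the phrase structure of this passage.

Four phrases in two halves: the first half (mm. 1–8) ends with an imperfect authentic cadence, the second (mm. 9–16) with a perfect authentic cadence — a large antecedent–consequent pair, i.e. a double period.
Phrase 3 begins with the same material as phrase 1, making it parallel.

parallel double period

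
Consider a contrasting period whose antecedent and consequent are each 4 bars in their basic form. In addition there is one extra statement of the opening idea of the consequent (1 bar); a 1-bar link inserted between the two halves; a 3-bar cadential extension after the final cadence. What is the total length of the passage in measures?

Basic contrasting period: 4 + 4 = 8 bars.
8 (basic form) + 1 (extra statement) + 1 (link) + 3 (cadential extension) = 13.

13 measures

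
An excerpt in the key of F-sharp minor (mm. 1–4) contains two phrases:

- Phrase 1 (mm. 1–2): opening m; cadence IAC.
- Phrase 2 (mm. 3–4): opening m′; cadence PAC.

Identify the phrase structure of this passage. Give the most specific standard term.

Phrase 1 ends with an imperfect authentic cadence (weaker) and phrase 2 with a perfect authentic cadence (stronger): antecedent + consequent = a period.
The two phrases open with the same material (m / m′), so the period is parallel.

parallel period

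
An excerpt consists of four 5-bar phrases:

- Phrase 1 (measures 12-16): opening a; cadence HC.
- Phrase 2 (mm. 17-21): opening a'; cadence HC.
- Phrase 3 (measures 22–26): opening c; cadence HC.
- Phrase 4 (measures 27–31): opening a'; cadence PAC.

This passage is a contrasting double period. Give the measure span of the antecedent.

measures 12–21

In a double period the four phrases pair into a large antecedent (phrases 1–2, ending half cadence) and a large consequent (phrases 3–4, ending perfect authentic cadence). The antecedent spans mm. 12–21.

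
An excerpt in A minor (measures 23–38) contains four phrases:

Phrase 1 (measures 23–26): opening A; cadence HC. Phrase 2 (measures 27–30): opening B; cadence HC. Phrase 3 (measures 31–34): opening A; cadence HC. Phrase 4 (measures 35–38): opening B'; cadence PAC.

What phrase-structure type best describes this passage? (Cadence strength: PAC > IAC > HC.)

parallel double period

Four phrases in two halves: the first half (mm. 23-30) ends with a half cadence, the second (mm. 31–38) with a perfect authentic cadence — a large antecedent–consequent pair, i.e. a double period.
Phrase 3 begins with the same material as phrase 1, making it parallel.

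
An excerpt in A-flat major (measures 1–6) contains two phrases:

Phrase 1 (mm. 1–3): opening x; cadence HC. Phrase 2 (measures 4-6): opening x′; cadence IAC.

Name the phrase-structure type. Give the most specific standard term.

parallel period

Phrase 1 ends with a half cadence (weaker) and phrase 2 with an imperfect authentic cadence (stronger): antecedent + consequent = a period.
The two phrases open with the same material (x / x′), so the period is parallel.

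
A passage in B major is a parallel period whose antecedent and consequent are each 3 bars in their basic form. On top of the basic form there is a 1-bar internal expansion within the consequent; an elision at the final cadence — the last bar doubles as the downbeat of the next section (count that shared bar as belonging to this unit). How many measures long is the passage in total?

Basic parallel period: 3 + 3 = 6 bars.
6 (basic form) + 1 (internal expansion) = 7.
The elision shares a bar with the next section but does not change this unit's count.

7 measures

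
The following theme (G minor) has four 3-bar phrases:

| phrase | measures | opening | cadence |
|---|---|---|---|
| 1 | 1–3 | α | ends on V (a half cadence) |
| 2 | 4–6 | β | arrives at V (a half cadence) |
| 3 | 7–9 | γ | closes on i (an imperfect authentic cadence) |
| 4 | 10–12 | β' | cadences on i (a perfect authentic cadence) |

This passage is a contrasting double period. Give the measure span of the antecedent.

In a double period the four phrases pair into a large antecedent (phrases 1–2, ending half cadence) and a large consequent (phrases 3–4, ending perfect authentic cadence). The antecedent spans mm. 1–6.

measures 1–6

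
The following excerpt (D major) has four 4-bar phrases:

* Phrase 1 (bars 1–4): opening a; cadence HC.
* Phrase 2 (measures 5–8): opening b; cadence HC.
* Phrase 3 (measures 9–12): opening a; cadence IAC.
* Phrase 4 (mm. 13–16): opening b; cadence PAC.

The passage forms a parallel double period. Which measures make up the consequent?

measures 9–16

In a double period the first pair of phrases (ending half cadence) is the large antecedent and the second pair (ending perfect authentic cadence) is the large consequent; the consequent is measures 9–16.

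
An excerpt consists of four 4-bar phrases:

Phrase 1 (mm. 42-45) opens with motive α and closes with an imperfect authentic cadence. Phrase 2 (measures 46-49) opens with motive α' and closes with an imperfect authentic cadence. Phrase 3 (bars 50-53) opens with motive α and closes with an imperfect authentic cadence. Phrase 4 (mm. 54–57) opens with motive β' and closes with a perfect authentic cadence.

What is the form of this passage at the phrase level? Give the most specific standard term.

parallel double period

Four phrases in two halves: the first half (measures 42–49) ends with an imperfect authentic cadence, the second (mm. 50–57) with a perfect authentic cadence — a large antecedent–consequent pair, i.e. a double period.
Phrase 3 begins with the same material as phrase 1, making it parallel.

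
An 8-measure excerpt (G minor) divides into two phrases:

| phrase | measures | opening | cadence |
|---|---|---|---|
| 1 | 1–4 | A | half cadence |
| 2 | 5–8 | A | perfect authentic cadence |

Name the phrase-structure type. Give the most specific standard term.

parallel period

Phrase 1 ends with a half cadence (weaker) and phrase 2 with a perfect authentic cadence (stronger): antecedent + consequent = a period.
The two phrases open with the same material (A / A), so the period is parallel.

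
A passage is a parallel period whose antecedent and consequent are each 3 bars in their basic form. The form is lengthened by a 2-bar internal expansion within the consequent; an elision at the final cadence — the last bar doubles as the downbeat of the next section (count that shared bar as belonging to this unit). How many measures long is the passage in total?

Basic parallel period: 3 + 3 = 6 bars.
6 (basic form) + 2 (internal expansion) = 8.
The elision shares a bar with the next section but does not change this unit's count.

8 measures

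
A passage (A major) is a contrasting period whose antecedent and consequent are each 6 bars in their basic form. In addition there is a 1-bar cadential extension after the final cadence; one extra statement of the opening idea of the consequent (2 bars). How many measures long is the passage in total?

15 measures

Basic contrasting period: 6 + 6 = 12 bars.
12 (basic form) + 1 (cadential extension) + 2 (extra statement) = 15.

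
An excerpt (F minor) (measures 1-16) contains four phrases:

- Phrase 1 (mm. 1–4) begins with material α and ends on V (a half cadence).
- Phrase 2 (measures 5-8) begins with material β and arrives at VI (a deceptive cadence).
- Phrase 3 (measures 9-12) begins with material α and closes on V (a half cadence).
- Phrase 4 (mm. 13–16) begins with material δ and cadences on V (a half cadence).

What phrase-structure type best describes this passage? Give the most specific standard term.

Phrase 4 ends with a half cadence, no stronger than phrase 2's deceptive cadence, so the four phrases do not form a double period; nor do phrases 3–4 duplicate 1–2, so it is not a repeated period. With no phrase reaching a conclusive cadence, the passage is a phrase group.

phrase group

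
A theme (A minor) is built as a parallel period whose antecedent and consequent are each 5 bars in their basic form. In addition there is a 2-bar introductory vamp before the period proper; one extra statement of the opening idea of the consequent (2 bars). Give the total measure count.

14 measures

Basic parallel period: 5 + 5 = 10 bars.
10 (basic form) + 2 (introduction) + 2 (extra statement) = 14.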